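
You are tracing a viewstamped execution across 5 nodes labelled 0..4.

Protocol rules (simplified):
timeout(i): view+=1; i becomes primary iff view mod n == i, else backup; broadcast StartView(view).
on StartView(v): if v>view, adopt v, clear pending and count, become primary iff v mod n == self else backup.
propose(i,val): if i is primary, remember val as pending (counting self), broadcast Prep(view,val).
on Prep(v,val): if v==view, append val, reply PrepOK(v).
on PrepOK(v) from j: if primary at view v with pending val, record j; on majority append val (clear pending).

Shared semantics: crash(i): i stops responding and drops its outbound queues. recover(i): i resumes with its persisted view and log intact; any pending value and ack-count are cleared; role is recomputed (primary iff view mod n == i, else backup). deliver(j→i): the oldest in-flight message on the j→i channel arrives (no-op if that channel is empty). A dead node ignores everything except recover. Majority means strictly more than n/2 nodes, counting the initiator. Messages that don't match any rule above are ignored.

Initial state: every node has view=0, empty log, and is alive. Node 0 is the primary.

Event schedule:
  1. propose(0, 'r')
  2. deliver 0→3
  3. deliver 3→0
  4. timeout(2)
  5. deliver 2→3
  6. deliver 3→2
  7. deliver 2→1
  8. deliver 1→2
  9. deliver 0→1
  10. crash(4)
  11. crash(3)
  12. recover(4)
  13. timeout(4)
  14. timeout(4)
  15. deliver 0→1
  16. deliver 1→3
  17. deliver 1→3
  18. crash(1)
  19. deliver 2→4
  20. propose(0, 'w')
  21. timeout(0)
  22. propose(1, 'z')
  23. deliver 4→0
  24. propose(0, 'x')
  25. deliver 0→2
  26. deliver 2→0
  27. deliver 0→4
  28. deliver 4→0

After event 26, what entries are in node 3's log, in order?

1. propose(0,'r'):  nop
2. deliver 0→3:  <3:back v0 r>
3. deliver 3→0:  nop
4. timeout(2):  <2:back v1 ->
5. deliver 2→3:  <3:back v1 r>
6. deliver 3→2:  nop
7. deliver 2→1:  <1:prim v1 ->
8. deliver 1→2:  nop
9. deliver 0→1:  nop
10. crash(4):  <4:✗back v0 ->
11. crash(3):  <3:✗back v1 r>
12. recover(4):  <4:back v0 ->
13. timeout(4):  <4:back v1 ->
14. timeout(4):  <4:back v2 ->
15. deliver 0→1:  nop
16. deliver 1→3:  nop
17. deliver 1→3:  nop
18. crash(1):  <1:✗prim v1 ->
19. deliver 2→4:  nop
20. propose(0,'w'):  nop
21. timeout(0):  <0:back v1 ->
22. propose(1,'z'):  nop
23. deliver 4→0:  nop
24. propose(0,'x'):  nop
25. deliver 0→2:  nop
26. deliver 2→0:  nop

r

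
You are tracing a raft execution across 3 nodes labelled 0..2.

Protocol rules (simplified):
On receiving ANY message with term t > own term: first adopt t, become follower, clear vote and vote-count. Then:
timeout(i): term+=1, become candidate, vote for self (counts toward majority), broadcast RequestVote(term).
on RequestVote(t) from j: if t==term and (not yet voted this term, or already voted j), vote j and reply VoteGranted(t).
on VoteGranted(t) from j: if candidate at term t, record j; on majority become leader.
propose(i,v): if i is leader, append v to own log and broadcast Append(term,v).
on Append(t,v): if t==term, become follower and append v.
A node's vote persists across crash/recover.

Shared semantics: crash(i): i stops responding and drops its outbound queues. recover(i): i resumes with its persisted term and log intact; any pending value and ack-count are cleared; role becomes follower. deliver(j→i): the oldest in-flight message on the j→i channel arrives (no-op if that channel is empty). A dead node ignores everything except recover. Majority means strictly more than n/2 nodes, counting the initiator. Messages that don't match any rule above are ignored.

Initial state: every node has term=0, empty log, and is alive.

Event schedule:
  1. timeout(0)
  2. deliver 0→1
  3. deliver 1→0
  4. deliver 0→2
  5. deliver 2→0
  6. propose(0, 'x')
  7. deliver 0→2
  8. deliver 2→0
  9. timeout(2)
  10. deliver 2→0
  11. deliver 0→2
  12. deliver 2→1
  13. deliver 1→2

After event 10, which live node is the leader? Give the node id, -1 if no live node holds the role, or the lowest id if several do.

-1

after 1 — timeout(0): n0:cand/t1/[-]
after 2 — deliver 0→1: n1:foll/t1/[-]
after 3 — deliver 1→0: n0:lead/t1/[-]
after 4 — deliver 0→2: n2:foll/t1/[-]
after 5 — deliver 2→0: ·
after 6 — propose(0,'x'): n0:lead/t1/[x]
after 7 — deliver 0→2: n2:foll/t1/[x]
after 8 — deliver 2→0: ·
after 9 — timeout(2): n2:cand/t2/[x]
after 10 — deliver 2→0: n0:foll/t2/[x]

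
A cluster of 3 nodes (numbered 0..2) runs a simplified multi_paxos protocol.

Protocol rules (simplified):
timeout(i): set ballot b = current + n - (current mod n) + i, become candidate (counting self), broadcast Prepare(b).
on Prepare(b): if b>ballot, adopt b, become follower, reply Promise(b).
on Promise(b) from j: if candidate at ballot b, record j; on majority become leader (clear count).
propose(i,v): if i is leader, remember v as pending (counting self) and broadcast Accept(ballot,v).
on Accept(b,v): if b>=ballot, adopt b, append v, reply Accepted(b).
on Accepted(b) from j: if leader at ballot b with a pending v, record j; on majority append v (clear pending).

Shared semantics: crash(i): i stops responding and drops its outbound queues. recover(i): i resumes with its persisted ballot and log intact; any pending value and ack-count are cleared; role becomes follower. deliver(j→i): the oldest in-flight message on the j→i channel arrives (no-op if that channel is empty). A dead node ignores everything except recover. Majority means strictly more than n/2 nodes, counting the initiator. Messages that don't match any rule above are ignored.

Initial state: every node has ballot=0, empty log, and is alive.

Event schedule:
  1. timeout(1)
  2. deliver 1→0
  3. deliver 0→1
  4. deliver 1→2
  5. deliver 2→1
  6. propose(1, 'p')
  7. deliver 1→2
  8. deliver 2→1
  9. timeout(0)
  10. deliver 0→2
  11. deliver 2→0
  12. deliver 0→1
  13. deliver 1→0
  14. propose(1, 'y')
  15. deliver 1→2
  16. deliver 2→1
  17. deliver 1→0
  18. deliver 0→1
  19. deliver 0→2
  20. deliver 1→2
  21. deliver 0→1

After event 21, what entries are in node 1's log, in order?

[1] timeout(1) → N1(cand b4 [-])
[2] deliver 1→0 → N0(foll b4 [-])
[3] deliver 0→1 → N1(lead b4 [-])
[4] deliver 1→2 → N2(foll b4 [-])
[5] deliver 2→1 → ∅
[6] propose(1,'p') → ∅
[7] deliver 1→2 → N2(foll b4 [p])
[8] deliver 2→1 → N1(lead b4 [p])
[9] timeout(0) → N0(cand b6 [-])
[10] deliver 0→2 → N2(foll b6 [p])
[11] deliver 2→0 → N0(lead b6 [-])
[12] deliver 0→1 → N1(foll b6 [p])
[13] deliver 1→0 → ∅
[14] propose(1,'y') → ∅
[15] deliver 1→2 → ∅
[16] deliver 2→1 → ∅
[17] deliver 1→0 → ∅
[18] deliver 0→1 → ∅
[19] deliver 0→2 → ∅
[20] deliver 1→2 → ∅
[21] deliver 0→1 → ∅

p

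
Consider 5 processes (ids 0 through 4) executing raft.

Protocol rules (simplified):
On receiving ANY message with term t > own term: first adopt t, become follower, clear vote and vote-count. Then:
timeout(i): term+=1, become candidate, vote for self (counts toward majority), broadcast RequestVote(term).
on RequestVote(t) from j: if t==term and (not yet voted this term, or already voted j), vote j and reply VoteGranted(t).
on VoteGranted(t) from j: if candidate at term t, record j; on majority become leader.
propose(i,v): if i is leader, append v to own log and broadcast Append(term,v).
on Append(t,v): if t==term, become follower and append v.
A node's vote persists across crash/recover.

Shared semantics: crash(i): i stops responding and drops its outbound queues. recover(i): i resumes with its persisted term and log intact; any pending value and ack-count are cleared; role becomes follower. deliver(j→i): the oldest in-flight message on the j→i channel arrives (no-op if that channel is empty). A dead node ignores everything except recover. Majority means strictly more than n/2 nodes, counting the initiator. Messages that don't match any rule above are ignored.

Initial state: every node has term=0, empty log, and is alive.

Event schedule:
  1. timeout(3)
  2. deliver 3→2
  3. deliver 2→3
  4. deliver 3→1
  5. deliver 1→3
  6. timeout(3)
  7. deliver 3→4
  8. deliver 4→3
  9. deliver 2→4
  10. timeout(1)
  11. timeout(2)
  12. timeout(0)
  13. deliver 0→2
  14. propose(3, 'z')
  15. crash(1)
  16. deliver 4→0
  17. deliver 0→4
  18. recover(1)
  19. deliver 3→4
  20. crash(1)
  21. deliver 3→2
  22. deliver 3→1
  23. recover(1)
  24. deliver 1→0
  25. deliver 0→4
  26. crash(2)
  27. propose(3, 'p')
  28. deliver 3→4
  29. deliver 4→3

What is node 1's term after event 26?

2

step 1 timeout(3): 3={cand,t=1,log=-}
step 2 deliver 3→2: 2={foll,t=1,log=-}
step 3 deliver 2→3: —
step 4 deliver 3→1: 1={foll,t=1,log=-}
step 5 deliver 1→3: 3={lead,t=1,log=-}
step 6 timeout(3): 3={cand,t=2,log=-}
step 7 deliver 3→4: 4={foll,t=1,log=-}
step 8 deliver 4→3: —
step 9 deliver 2→4: —
step 10 timeout(1): 1={cand,t=2,log=-}
step 11 timeout(2): 2={cand,t=2,log=-}
step 12 timeout(0): 0={cand,t=1,log=-}
step 13 deliver 0→2: —
step 14 propose(3,'z'): —
step 15 crash(1): 1={✗cand,t=2,log=-}
step 16 deliver 4→0: —
step 17 deliver 0→4: —
step 18 recover(1): 1={foll,t=2,log=-}
step 19 deliver 3→4: 4={foll,t=2,log=-}
step 20 crash(1): 1={✗foll,t=2,log=-}
step 21 deliver 3→2: —
step 22 deliver 3→1: —
step 23 recover(1): 1={foll,t=2,log=-}
step 24 deliver 1→0: —
step 25 deliver 0→4: —
step 26 crash(2): 2={✗cand,t=2,log=-}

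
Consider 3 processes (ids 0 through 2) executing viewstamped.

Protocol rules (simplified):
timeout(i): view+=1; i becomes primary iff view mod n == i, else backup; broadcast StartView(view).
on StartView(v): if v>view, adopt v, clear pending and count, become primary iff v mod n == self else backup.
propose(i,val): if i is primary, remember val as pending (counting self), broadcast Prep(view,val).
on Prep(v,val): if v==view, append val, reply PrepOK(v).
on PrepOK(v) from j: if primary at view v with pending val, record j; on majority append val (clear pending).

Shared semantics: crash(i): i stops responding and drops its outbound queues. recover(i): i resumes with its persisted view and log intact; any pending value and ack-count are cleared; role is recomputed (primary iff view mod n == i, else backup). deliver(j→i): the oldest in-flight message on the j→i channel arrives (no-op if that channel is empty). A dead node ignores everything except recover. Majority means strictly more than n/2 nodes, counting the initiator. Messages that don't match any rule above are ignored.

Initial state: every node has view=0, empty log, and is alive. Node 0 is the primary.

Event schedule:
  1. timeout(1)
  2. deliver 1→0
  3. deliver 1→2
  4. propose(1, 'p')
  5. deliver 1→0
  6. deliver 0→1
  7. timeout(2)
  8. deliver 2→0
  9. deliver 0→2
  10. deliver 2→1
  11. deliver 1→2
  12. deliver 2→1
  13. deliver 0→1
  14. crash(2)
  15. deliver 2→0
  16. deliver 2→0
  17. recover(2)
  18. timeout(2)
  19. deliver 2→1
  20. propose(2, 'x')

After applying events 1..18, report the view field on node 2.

step 1 timeout(1): 1={prim,v=1,log=-}
step 2 deliver 1→0: 0={back,v=1,log=-}
step 3 deliver 1→2: 2={back,v=1,log=-}
step 4 propose(1,'p'): —
step 5 deliver 1→0: 0={back,v=1,log=p}
step 6 deliver 0→1: 1={prim,v=1,log=p}
step 7 timeout(2): 2={prim,v=2,log=-}
step 8 deliver 2→0: 0={back,v=2,log=p}
step 9 deliver 0→2: —
step 10 deliver 2→1: 1={back,v=2,log=p}
step 11 deliver 1→2: —
step 12 deliver 2→1: —
step 13 deliver 0→1: —
step 14 crash(2): 2={✗prim,v=2,log=-}
step 15 deliver 2→0: —
step 16 deliver 2→0: —
step 17 recover(2): 2={prim,v=2,log=-}
step 18 timeout(2): 2={back,v=3,log=-}

3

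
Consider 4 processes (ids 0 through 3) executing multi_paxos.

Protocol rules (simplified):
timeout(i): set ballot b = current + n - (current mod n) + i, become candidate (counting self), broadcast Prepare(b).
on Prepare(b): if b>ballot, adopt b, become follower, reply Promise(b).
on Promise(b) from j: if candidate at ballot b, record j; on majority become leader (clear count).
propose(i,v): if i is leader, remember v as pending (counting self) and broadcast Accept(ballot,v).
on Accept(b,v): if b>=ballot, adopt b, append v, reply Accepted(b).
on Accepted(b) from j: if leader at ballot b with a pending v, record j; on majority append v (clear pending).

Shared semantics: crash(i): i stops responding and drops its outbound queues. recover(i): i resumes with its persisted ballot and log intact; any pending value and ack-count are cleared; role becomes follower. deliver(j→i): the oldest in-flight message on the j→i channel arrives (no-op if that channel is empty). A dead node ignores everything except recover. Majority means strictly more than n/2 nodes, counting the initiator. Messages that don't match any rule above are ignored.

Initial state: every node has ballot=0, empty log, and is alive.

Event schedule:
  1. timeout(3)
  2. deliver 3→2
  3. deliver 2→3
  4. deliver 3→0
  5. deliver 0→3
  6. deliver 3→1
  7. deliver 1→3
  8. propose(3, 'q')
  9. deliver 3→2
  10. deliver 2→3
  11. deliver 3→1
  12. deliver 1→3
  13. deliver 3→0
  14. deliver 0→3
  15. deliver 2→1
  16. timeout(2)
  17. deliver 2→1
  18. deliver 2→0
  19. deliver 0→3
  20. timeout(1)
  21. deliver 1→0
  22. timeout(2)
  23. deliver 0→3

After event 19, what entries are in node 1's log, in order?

q

e1 timeout(3): 3[cand,b=7,-]
e2 deliver 3→2: 2[foll,b=7,-]
e3 deliver 2→3: ·
e4 deliver 3→0: 0[foll,b=7,-]
e5 deliver 0→3: 3[lead,b=7,-]
e6 deliver 3→1: 1[foll,b=7,-]
e7 deliver 1→3: ·
e8 propose(3,'q'): ·
e9 deliver 3→2: 2[foll,b=7,q]
e10 deliver 2→3: ·
e11 deliver 3→1: 1[foll,b=7,q]
e12 deliver 1→3: 3[lead,b=7,q]
e13 deliver 3→0: 0[foll,b=7,q]
e14 deliver 0→3: ·
e15 deliver 2→1: ·
e16 timeout(2): 2[cand,b=10,q]
e17 deliver 2→1: 1[foll,b=10,q]
e18 deliver 2→0: 0[foll,b=10,q]
e19 deliver 0→3: ·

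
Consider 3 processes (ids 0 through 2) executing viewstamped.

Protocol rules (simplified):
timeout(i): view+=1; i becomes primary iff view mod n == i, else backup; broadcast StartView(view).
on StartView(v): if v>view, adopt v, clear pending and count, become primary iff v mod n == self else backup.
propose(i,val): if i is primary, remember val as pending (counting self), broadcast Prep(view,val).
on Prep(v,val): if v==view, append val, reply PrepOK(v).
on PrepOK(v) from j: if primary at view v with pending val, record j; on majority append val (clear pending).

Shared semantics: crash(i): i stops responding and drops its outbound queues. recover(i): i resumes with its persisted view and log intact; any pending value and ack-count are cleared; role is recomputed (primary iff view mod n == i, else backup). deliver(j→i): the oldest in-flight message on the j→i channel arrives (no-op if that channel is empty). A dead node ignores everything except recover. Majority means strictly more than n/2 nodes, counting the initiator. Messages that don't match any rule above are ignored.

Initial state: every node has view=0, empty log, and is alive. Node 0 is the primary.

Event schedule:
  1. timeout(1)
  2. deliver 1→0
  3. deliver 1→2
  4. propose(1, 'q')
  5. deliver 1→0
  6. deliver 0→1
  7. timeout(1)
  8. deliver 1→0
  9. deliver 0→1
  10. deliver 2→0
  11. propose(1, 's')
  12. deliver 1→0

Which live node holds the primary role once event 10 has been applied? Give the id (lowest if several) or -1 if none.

-1

after 1 — timeout(1): n1:prim/v1/[-]
after 2 — deliver 1→0: n0:back/v1/[-]
after 3 — deliver 1→2: n2:back/v1/[-]
after 4 — propose(1,'q'): ·
after 5 — deliver 1→0: n0:back/v1/[q]
after 6 — deliver 0→1: n1:prim/v1/[q]
after 7 — timeout(1): n1:back/v2/[q]
after 8 — deliver 1→0: n0:back/v2/[q]
after 9 — deliver 0→1: ·
after 10 — deliver 2→0: ·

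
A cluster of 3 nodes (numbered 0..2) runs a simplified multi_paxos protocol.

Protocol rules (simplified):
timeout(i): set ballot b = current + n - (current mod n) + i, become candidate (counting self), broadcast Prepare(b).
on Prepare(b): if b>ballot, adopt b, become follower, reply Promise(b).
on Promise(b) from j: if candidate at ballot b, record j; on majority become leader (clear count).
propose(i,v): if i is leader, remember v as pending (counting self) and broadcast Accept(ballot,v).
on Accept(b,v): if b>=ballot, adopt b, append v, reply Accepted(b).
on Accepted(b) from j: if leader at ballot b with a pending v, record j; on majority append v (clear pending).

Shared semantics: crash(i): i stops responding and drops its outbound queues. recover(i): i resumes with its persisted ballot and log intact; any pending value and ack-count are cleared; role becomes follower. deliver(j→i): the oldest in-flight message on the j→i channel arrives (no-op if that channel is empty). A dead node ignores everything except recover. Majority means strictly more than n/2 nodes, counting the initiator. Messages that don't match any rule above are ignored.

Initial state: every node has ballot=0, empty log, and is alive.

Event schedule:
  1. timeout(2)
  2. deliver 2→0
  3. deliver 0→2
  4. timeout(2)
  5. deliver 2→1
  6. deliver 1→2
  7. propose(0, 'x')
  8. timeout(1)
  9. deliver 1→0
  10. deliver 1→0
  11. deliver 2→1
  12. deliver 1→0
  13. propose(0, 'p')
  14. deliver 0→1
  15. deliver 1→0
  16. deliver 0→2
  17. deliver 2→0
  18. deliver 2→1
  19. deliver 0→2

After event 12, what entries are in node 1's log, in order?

empty

e1 timeout(2): 2[cand,b=5,-]
e2 deliver 2→0: 0[foll,b=5,-]
e3 deliver 0→2: 2[lead,b=5,-]
e4 timeout(2): 2[cand,b=8,-]
e5 deliver 2→1: 1[foll,b=5,-]
e6 deliver 1→2: ·
e7 propose(0,'x'): ·
e8 timeout(1): 1[cand,b=7,-]
e9 deliver 1→0: 0[foll,b=7,-]
e10 deliver 1→0: ·
e11 deliver 2→1: 1[foll,b=8,-]
e12 deliver 1→0: ·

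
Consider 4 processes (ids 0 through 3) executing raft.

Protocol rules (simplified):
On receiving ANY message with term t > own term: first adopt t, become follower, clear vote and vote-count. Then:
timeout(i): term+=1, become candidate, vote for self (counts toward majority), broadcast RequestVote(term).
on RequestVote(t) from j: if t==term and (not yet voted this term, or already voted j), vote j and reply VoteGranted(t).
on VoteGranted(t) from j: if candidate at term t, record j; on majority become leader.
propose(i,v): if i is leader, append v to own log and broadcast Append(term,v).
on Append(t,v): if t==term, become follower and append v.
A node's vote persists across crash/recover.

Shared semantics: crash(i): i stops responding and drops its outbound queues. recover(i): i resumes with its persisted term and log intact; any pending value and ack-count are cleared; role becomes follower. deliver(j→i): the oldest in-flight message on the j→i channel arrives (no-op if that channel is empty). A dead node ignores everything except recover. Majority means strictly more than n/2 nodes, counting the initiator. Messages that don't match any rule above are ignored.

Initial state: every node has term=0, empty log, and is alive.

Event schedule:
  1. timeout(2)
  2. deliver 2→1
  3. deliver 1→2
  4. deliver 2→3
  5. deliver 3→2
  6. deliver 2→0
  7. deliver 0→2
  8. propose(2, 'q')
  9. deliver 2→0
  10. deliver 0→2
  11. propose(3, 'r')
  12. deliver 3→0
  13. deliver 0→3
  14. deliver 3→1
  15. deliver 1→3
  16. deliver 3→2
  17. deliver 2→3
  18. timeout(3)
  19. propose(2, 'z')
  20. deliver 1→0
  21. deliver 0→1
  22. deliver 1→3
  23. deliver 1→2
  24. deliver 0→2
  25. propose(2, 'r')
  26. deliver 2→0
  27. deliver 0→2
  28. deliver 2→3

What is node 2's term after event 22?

[1] timeout(2) → N2(cand t1 [-])
[2] deliver 2→1 → N1(foll t1 [-])
[3] deliver 1→2 → ∅
[4] deliver 2→3 → N3(foll t1 [-])
[5] deliver 3→2 → N2(lead t1 [-])
[6] deliver 2→0 → N0(foll t1 [-])
[7] deliver 0→2 → ∅
[8] propose(2,'q') → N2(lead t1 [q])
[9] deliver 2→0 → N0(foll t1 [q])
[10] deliver 0→2 → ∅
[11] propose(3,'r') → ∅
[12] deliver 3→0 → ∅
[13] deliver 0→3 → ∅
[14] deliver 3→1 → ∅
[15] deliver 1→3 → ∅
[16] deliver 3→2 → ∅
[17] deliver 2→3 → N3(foll t1 [q])
[18] timeout(3) → N3(cand t2 [q])
[19] propose(2,'z') → N2(lead t1 [q,z])
[20] deliver 1→0 → ∅
[21] deliver 0→1 → ∅
[22] deliver 1→3 → ∅

1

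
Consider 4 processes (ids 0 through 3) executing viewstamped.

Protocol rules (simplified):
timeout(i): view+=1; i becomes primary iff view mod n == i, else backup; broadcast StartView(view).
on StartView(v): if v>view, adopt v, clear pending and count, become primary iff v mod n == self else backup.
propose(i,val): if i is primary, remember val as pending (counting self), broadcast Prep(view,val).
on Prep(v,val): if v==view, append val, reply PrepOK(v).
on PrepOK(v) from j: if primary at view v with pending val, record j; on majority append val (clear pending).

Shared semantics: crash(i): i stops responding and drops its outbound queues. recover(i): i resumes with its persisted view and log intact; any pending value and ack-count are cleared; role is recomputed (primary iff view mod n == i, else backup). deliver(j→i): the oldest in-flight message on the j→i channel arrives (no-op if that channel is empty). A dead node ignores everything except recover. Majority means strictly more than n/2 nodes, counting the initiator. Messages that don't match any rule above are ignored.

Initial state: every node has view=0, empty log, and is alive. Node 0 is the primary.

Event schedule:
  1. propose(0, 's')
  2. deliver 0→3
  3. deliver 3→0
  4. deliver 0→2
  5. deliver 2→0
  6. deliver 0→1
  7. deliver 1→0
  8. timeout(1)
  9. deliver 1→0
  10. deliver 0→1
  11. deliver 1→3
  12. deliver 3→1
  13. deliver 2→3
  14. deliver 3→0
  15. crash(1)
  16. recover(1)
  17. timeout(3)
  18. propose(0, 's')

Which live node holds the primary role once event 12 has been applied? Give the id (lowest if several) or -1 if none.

[1] propose(0,'s') → ∅
[2] deliver 0→3 → N3(back v0 [s])
[3] deliver 3→0 → ∅
[4] deliver 0→2 → N2(back v0 [s])
[5] deliver 2→0 → N0(prim v0 [s])
[6] deliver 0→1 → N1(back v0 [s])
[7] deliver 1→0 → ∅
[8] timeout(1) → N1(prim v1 [s])
[9] deliver 1→0 → N0(back v1 [s])
[10] deliver 0→1 → ∅
[11] deliver 1→3 → N3(back v1 [s])
[12] deliver 3→1 → ∅

1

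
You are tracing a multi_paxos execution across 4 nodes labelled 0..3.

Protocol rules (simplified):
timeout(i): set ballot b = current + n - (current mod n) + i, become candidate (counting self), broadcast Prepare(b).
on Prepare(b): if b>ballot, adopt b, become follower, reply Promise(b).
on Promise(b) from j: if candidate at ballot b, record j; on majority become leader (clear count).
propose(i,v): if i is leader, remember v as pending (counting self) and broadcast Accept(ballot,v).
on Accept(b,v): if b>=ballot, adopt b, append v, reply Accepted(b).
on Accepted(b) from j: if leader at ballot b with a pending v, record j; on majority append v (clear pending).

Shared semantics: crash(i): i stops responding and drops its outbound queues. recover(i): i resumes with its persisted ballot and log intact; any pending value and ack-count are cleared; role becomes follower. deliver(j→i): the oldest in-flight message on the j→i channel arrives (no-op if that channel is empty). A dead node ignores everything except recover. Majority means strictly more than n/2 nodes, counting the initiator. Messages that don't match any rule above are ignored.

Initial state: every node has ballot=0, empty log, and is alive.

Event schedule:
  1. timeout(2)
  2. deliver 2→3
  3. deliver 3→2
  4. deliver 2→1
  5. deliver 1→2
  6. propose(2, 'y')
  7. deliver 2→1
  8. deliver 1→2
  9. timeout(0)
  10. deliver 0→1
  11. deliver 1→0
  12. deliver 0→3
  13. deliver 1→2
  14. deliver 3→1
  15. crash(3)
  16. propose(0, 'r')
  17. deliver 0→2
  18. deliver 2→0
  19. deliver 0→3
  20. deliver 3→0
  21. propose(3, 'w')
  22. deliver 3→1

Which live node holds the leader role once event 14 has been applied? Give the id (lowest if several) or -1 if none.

step 1 timeout(2): 2={cand,b=6,log=-}
step 2 deliver 2→3: 3={foll,b=6,log=-}
step 3 deliver 3→2: —
step 4 deliver 2→1: 1={foll,b=6,log=-}
step 5 deliver 1→2: 2={lead,b=6,log=-}
step 6 propose(2,'y'): —
step 7 deliver 2→1: 1={foll,b=6,log=y}
step 8 deliver 1→2: —
step 9 timeout(0): 0={cand,b=4,log=-}
step 10 deliver 0→1: —
step 11 deliver 1→0: —
step 12 deliver 0→3: —
step 13 deliver 1→2: —
step 14 deliver 3→1: —

2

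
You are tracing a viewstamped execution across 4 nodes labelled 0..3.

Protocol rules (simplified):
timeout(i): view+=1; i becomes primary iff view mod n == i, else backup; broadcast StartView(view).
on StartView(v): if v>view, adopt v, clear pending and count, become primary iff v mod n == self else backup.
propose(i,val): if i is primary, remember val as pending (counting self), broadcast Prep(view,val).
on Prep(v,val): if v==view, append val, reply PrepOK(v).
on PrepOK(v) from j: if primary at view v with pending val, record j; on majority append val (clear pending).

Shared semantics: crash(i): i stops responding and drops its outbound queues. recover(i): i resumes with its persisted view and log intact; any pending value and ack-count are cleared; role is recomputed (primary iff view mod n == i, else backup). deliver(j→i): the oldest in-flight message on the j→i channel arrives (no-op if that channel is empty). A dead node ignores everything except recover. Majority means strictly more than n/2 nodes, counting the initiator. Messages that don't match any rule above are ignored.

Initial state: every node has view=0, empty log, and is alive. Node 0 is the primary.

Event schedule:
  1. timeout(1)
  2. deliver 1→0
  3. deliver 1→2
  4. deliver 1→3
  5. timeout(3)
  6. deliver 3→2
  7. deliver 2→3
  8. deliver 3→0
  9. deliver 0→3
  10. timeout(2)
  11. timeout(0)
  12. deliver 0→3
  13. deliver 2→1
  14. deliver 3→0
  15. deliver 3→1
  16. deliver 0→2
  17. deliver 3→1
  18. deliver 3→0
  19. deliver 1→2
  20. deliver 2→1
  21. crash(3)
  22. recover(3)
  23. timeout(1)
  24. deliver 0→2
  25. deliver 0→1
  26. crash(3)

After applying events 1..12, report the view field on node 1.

[1] timeout(1) → N1(prim v1 [-])
[2] deliver 1→0 → N0(back v1 [-])
[3] deliver 1→2 → N2(back v1 [-])
[4] deliver 1→3 → N3(back v1 [-])
[5] timeout(3) → N3(back v2 [-])
[6] deliver 3→2 → N2(prim v2 [-])
[7] deliver 2→3 → ∅
[8] deliver 3→0 → N0(back v2 [-])
[9] deliver 0→3 → ∅
[10] timeout(2) → N2(back v3 [-])
[11] timeout(0) → N0(back v3 [-])
[12] deliver 0→3 → N3(prim v3 [-])

1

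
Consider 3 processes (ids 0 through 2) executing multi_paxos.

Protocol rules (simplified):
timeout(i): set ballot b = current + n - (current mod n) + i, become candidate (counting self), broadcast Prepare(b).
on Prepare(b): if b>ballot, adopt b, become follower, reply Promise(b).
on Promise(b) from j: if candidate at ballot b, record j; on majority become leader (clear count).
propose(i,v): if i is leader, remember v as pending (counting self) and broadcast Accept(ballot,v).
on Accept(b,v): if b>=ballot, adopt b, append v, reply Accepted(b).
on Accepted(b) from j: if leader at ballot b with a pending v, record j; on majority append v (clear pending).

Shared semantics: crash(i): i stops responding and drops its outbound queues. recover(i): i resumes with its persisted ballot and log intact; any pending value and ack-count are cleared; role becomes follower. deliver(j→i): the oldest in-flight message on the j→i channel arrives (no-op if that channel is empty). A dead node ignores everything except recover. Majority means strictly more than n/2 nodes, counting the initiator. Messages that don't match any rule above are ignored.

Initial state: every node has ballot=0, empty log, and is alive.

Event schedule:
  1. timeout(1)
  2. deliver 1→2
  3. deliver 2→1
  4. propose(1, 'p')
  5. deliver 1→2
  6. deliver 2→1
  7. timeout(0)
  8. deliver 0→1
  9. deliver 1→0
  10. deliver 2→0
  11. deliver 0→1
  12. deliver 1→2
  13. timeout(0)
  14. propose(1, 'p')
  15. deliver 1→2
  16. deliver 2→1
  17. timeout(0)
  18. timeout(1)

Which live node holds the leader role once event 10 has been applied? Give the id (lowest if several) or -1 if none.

1

1. timeout(1):  <1:cand b4 ->
2. deliver 1→2:  <2:foll b4 ->
3. deliver 2→1:  <1:lead b4 ->
4. propose(1,'p'):  nop
5. deliver 1→2:  <2:foll b4 p>
6. deliver 2→1:  <1:lead b4 p>
7. timeout(0):  <0:cand b3 ->
8. deliver 0→1:  nop
9. deliver 1→0:  <0:foll b4 ->
10. deliver 2→0:  nop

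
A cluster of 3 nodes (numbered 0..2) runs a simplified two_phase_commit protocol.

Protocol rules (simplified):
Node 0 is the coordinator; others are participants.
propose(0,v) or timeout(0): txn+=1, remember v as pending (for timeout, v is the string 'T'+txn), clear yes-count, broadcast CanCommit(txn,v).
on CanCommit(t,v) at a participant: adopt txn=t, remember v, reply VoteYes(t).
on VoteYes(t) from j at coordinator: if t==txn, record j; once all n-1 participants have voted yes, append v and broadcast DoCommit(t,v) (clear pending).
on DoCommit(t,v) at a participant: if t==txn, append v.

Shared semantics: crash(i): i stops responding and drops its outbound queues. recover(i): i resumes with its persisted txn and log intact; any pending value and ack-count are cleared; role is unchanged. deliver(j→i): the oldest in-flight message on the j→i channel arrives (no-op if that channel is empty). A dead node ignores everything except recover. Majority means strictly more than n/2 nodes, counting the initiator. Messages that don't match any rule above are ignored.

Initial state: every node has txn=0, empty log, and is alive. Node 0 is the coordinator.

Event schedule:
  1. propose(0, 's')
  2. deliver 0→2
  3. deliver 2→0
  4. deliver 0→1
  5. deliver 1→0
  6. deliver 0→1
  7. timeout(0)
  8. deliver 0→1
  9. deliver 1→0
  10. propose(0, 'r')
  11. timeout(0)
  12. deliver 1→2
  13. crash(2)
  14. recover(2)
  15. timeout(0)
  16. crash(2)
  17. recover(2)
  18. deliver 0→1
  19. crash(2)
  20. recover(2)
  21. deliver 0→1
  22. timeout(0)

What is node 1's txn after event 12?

[1] propose(0,'s') → N0(coor t1 [-])
[2] deliver 0→2 → N2(part t1 [-])
[3] deliver 2→0 → ∅
[4] deliver 0→1 → N1(part t1 [-])
[5] deliver 1→0 → N0(coor t1 [s])
[6] deliver 0→1 → N1(part t1 [s])
[7] timeout(0) → N0(coor t2 [s])
[8] deliver 0→1 → N1(part t2 [s])
[9] deliver 1→0 → ∅
[10] propose(0,'r') → N0(coor t3 [s])
[11] timeout(0) → N0(coor t4 [s])
[12] deliver 1→2 → ∅

2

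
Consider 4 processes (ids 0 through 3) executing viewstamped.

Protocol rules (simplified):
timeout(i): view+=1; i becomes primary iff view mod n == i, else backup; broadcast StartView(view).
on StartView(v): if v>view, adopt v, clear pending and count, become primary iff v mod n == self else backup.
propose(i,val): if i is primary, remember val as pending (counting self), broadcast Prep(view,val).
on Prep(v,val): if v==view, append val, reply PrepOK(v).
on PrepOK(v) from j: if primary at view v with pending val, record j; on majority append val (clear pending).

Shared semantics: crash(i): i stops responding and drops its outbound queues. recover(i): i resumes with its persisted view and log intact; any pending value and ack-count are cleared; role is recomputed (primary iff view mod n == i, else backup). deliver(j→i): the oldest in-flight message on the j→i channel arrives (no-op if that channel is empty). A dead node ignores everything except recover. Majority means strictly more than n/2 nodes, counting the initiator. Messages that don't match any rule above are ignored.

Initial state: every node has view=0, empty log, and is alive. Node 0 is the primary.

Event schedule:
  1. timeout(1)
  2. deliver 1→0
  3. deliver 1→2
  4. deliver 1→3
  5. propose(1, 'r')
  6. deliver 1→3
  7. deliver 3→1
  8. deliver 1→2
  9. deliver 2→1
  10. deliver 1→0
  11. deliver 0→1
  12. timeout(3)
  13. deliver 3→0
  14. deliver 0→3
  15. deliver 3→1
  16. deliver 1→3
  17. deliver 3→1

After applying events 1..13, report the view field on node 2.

1. timeout(1):  <1:prim v1 ->
2. deliver 1→0:  <0:back v1 ->
3. deliver 1→2:  <2:back v1 ->
4. deliver 1→3:  <3:back v1 ->
5. propose(1,'r'):  nop
6. deliver 1→3:  <3:back v1 r>
7. deliver 3→1:  nop
8. deliver 1→2:  <2:back v1 r>
9. deliver 2→1:  <1:prim v1 r>
10. deliver 1→0:  <0:back v1 r>
11. deliver 0→1:  nop
12. timeout(3):  <3:back v2 r>
13. deliver 3→0:  <0:back v2 r>

1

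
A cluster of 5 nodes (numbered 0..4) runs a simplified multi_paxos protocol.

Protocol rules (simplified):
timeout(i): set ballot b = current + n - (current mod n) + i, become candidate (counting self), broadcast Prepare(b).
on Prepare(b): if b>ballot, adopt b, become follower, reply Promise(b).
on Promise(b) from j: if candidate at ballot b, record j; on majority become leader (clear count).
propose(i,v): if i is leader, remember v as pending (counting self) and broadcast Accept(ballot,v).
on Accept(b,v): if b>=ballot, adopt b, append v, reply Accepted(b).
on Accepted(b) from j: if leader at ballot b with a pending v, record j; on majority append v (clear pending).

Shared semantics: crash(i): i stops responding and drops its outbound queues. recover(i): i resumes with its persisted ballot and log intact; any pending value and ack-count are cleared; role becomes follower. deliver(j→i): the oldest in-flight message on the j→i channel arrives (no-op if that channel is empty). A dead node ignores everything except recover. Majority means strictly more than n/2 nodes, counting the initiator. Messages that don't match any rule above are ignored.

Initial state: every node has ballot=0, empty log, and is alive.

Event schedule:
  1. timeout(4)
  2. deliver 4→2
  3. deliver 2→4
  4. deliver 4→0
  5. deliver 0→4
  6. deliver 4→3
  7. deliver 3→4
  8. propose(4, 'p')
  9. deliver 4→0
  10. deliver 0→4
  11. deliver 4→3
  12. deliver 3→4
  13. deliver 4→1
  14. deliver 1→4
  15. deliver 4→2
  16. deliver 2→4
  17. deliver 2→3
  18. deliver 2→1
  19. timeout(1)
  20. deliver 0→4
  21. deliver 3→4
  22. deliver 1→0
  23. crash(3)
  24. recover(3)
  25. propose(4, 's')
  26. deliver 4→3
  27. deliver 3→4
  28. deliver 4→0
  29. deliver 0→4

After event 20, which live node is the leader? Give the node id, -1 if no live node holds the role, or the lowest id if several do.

4

after 1 — timeout(4): n4:cand/b9/[-]
after 2 — deliver 4→2: n2:foll/b9/[-]
after 3 — deliver 2→4: ·
after 4 — deliver 4→0: n0:foll/b9/[-]
after 5 — deliver 0→4: n4:lead/b9/[-]
after 6 — deliver 4→3: n3:foll/b9/[-]
after 7 — deliver 3→4: ·
after 8 — propose(4,'p'): ·
after 9 — deliver 4→0: n0:foll/b9/[p]
after 10 — deliver 0→4: ·
after 11 — deliver 4→3: n3:foll/b9/[p]
after 12 — deliver 3→4: n4:lead/b9/[p]
after 13 — deliver 4→1: n1:foll/b9/[-]
after 14 — deliver 1→4: ·
after 15 — deliver 4→2: n2:foll/b9/[p]
after 16 — deliver 2→4: ·
after 17 — deliver 2→3: ·
after 18 — deliver 2→1: ·
after 19 — timeout(1): n1:cand/b11/[-]
after 20 — deliver 0→4: ·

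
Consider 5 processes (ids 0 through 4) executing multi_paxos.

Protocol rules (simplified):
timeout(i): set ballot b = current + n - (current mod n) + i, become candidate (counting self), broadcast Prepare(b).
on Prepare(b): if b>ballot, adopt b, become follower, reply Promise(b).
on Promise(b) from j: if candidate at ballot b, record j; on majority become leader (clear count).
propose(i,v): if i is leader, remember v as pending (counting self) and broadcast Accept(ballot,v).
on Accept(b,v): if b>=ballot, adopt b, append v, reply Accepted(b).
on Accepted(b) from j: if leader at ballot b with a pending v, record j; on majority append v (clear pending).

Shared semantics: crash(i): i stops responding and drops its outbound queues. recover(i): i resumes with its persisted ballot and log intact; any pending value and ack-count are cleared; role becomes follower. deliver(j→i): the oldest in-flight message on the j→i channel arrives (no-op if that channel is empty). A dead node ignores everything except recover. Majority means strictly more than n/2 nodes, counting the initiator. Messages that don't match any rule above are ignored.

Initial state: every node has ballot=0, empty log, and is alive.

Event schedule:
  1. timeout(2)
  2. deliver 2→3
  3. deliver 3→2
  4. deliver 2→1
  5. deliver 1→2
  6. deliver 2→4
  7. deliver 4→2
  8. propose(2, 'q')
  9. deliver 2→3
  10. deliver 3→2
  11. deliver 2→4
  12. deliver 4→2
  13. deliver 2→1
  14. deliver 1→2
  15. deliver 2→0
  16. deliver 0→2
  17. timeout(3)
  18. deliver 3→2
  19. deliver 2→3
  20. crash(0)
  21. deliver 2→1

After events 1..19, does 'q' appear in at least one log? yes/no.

e1 timeout(2): 2[cand,b=7,-]
e2 deliver 2→3: 3[foll,b=7,-]
e3 deliver 3→2: ·
e4 deliver 2→1: 1[foll,b=7,-]
e5 deliver 1→2: 2[lead,b=7,-]
e6 deliver 2→4: 4[foll,b=7,-]
e7 deliver 4→2: ·
e8 propose(2,'q'): ·
e9 deliver 2→3: 3[foll,b=7,q]
e10 deliver 3→2: ·
e11 deliver 2→4: 4[foll,b=7,q]
e12 deliver 4→2: 2[lead,b=7,q]
e13 deliver 2→1: 1[foll,b=7,q]
e14 deliver 1→2: ·
e15 deliver 2→0: 0[foll,b=7,-]
e16 deliver 0→2: ·
e17 timeout(3): 3[cand,b=13,q]
e18 deliver 3→2: 2[foll,b=13,q]
e19 deliver 2→3: ·

yes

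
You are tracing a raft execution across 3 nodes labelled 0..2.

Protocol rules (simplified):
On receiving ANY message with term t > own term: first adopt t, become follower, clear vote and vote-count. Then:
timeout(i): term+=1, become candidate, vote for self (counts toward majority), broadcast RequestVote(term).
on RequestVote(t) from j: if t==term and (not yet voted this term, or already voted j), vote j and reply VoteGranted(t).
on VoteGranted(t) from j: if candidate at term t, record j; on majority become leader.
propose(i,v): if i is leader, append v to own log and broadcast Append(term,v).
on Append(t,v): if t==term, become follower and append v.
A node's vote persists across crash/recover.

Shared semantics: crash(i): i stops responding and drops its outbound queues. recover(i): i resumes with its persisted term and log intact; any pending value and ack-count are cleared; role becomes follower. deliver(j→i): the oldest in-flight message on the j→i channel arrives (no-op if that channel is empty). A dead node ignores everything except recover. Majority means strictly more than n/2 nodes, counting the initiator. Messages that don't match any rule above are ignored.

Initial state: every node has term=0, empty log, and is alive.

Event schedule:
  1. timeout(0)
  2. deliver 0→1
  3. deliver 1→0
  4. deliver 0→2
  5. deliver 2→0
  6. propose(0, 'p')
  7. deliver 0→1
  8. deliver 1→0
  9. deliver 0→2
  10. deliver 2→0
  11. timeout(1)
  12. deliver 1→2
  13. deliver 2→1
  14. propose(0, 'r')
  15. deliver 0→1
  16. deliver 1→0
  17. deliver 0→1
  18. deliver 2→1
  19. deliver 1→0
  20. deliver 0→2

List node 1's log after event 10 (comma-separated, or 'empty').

e1 timeout(0): 0[cand,t=1,-]
e2 deliver 0→1: 1[foll,t=1,-]
e3 deliver 1→0: 0[lead,t=1,-]
e4 deliver 0→2: 2[foll,t=1,-]
e5 deliver 2→0: ·
e6 propose(0,'p'): 0[lead,t=1,p]
e7 deliver 0→1: 1[foll,t=1,p]
e8 deliver 1→0: ·
e9 deliver 0→2: 2[foll,t=1,p]
e10 deliver 2→0: ·

p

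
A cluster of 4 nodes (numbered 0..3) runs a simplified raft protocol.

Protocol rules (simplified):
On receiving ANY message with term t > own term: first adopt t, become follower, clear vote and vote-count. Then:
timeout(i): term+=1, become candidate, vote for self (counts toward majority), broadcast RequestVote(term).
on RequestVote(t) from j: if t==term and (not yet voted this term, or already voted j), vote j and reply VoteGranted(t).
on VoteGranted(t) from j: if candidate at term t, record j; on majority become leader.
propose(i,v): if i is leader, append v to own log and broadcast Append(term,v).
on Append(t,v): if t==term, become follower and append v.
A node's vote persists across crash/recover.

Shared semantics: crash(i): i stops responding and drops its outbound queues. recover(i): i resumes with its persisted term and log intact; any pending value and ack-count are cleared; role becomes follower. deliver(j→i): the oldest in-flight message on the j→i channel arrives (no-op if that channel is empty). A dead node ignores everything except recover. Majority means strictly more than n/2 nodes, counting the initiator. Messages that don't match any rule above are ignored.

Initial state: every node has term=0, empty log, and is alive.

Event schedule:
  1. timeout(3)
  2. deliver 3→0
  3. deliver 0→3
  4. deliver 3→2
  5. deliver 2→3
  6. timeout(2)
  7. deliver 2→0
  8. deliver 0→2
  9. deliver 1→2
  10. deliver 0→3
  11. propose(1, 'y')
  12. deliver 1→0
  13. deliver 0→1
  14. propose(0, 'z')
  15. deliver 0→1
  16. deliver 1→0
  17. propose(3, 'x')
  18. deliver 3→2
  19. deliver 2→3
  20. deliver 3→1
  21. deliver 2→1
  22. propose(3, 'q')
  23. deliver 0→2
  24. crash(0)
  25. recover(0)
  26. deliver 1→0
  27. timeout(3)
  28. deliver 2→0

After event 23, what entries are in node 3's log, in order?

x

step 1 timeout(3): 3={cand,t=1,log=-}
step 2 deliver 3→0: 0={foll,t=1,log=-}
step 3 deliver 0→3: —
step 4 deliver 3→2: 2={foll,t=1,log=-}
step 5 deliver 2→3: 3={lead,t=1,log=-}
step 6 timeout(2): 2={cand,t=2,log=-}
step 7 deliver 2→0: 0={foll,t=2,log=-}
step 8 deliver 0→2: —
step 9 deliver 1→2: —
step 10 deliver 0→3: —
step 11 propose(1,'y'): —
step 12 deliver 1→0: —
step 13 deliver 0→1: —
step 14 propose(0,'z'): —
step 15 deliver 0→1: —
step 16 deliver 1→0: —
step 17 propose(3,'x'): 3={lead,t=1,log=x}
step 18 deliver 3→2: —
step 19 deliver 2→3: 3={foll,t=2,log=x}
step 20 deliver 3→1: 1={foll,t=1,log=-}
step 21 deliver 2→1: 1={foll,t=2,log=-}
step 22 propose(3,'q'): —
step 23 deliver 0→2: —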